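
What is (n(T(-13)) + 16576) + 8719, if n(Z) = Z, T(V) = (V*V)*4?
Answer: 25971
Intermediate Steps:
T(V) = 4*V² (T(V) = V²*4 = 4*V²)
(n(T(-13)) + 16576) + 8719 = (4*(-13)² + 16576) + 8719 = (4*169 + 16576) + 8719 = (676 + 16576) + 8719 = 17252 + 8719 = 25971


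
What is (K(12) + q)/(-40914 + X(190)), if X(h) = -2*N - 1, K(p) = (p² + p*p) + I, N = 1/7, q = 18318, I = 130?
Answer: -131152/286407 ≈ -0.45792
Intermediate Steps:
N = ⅐ ≈ 0.14286
K(p) = 130 + 2*p² (K(p) = (p² + p*p) + 130 = (p² + p²) + 130 = 2*p² + 130 = 130 + 2*p²)
X(h) = -9/7 (X(h) = -2*⅐ - 1 = -2/7 - 1 = -9/7)
(K(12) + q)/(-40914 + X(190)) = ((130 + 2*12²) + 18318)/(-40914 - 9/7) = ((130 + 2*144) + 18318)/(-286407/7) = ((130 + 288) + 18318)*(-7/286407) = (418 + 18318)*(-7/286407) = 18736*(-7/286407) = -131152/286407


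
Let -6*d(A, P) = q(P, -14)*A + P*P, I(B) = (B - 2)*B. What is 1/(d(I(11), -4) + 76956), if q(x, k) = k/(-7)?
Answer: 3/230761 ≈ 1.3000e-5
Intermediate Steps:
q(x, k) = -k/7 (q(x, k) = k*(-1/7) = -k/7)
I(B) = B*(-2 + B) (I(B) = (-2 + B)*B = B*(-2 + B))
d(A, P) = -A/3 - P**2/6 (d(A, P) = -((-1/7*(-14))*A + P*P)/6 = -(2*A + P**2)/6 = -(P**2 + 2*A)/6 = -A/3 - P**2/6)
1/(d(I(11), -4) + 76956) = 1/((-11*(-2 + 11)/3 - 1/6*(-4)**2) + 76956) = 1/((-11*9/3 - 1/6*16) + 76956) = 1/((-1/3*99 - 8/3) + 76956) = 1/((-33 - 8/3) + 76956) = 1/(-107/3 + 76956) = 1/(230761/3) = 3/230761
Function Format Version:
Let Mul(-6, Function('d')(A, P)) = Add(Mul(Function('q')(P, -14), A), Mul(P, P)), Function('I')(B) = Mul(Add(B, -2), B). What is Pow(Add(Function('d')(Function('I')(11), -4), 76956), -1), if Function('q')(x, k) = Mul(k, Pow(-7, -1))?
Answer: Rational(3, 230761) ≈ 1.3000e-5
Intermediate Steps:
Function('q')(x, k) = Mul(Rational(-1, 7), k) (Function('q')(x, k) = Mul(k, Rational(-1, 7)) = Mul(Rational(-1, 7), k))
Function('I')(B) = Mul(B, Add(-2, B)) (Function('I')(B) = Mul(Add(-2, B), B) = Mul(B, Add(-2, B)))
Function('d')(A, P) = Add(Mul(Rational(-1, 3), A), Mul(Rational(-1, 6), Pow(P, 2))) (Function('d')(A, P) = Mul(Rational(-1, 6), Add(Mul(Mul(Rational(-1, 7), -14), A), Mul(P, P))) = Mul(Rational(-1, 6), Add(Mul(2, A), Pow(P, 2))) = Mul(Rational(-1, 6), Add(Pow(P, 2), Mul(2, A))) = Add(Mul(Rational(-1, 3), A), Mul(Rational(-1, 6), Pow(P, 2))))
Pow(Add(Function('d')(Function('I')(11), -4), 76956), -1) = Pow(Add(Add(Mul(Rational(-1, 3), Mul(11, Add(-2, 11))), Mul(Rational(-1, 6), Pow(-4, 2))), 76956), -1) = Pow(Add(Add(Mul(Rational(-1, 3), Mul(11, 9)), Mul(Rational(-1, 6), 16)), 76956), -1) = Pow(Add(Add(Mul(Rational(-1, 3), 99), Rational(-8, 3)), 76956), -1) = Pow(Add(Add(-33, Rational(-8, 3)), 76956), -1) = Pow(Add(Rational(-107, 3), 76956), -1) = Pow(Rational(230761, 3), -1) = Rational(3, 230761)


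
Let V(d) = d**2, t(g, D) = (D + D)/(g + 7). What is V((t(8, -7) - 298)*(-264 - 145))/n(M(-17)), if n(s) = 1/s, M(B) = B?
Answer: -57177708368912/225 ≈ -2.5412e+11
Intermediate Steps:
t(g, D) = 2*D/(7 + g) (t(g, D) = (2*D)/(7 + g) = 2*D/(7 + g))
V((t(8, -7) - 298)*(-264 - 145))/n(M(-17)) = ((2*(-7)/(7 + 8) - 298)*(-264 - 145))**2/(1/(-17)) = ((2*(-7)/15 - 298)*(-409))**2/(-1/17) = ((2*(-7)*(1/15) - 298)*(-409))**2*(-17) = ((-14/15 - 298)*(-409))**2*(-17) = (-4484/15*(-409))**2*(-17) = (1833956/15)**2*(-17) = (3363394609936/225)*(-17) = -57177708368912/225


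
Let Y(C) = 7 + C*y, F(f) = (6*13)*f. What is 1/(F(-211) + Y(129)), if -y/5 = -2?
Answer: -1/15161 ≈ -6.5959e-5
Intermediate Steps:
y = 10 (y = -5*(-2) = 10)
F(f) = 78*f
Y(C) = 7 + 10*C (Y(C) = 7 + C*10 = 7 + 10*C)
1/(F(-211) + Y(129)) = 1/(78*(-211) + (7 + 10*129)) = 1/(-16458 + (7 + 1290)) = 1/(-16458 + 1297) = 1/(-15161) = -1/15161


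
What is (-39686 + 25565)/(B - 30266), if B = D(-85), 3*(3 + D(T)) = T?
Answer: 42363/90892 ≈ 0.46608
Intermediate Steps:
D(T) = -3 + T/3
B = -94/3 (B = -3 + (1/3)*(-85) = -3 - 85/3 = -94/3 ≈ -31.333)
(-39686 + 25565)/(B - 30266) = (-39686 + 25565)/(-94/3 - 30266) = -14121/(-90892/3) = -14121*(-3/90892) = 42363/90892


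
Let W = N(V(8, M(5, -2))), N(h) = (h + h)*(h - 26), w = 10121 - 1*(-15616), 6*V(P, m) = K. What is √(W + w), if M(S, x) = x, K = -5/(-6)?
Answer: √33345842/36 ≈ 160.41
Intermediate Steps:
K = ⅚ (K = -5*(-⅙) = ⅚ ≈ 0.83333)
V(P, m) = 5/36 (V(P, m) = (⅙)*(⅚) = 5/36)
w = 25737 (w = 10121 + 15616 = 25737)
N(h) = 2*h*(-26 + h) (N(h) = (2*h)*(-26 + h) = 2*h*(-26 + h))
W = -4655/648 (W = 2*(5/36)*(-26 + 5/36) = 2*(5/36)*(-931/36) = -4655/648 ≈ -7.1836)
√(W + w) = √(-4655/648 + 25737) = √(16672921/648) = √33345842/36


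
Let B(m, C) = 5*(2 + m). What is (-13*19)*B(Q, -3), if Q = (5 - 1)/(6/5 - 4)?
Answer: -4940/7 ≈ -705.71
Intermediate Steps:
Q = -10/7 (Q = 4/(6*(⅕) - 4) = 4/(6/5 - 4) = 4/(-14/5) = 4*(-5/14) = -10/7 ≈ -1.4286)
B(m, C) = 10 + 5*m
(-13*19)*B(Q, -3) = (-13*19)*(10 + 5*(-10/7)) = -247*(10 - 50/7) = -247*20/7 = -4940/7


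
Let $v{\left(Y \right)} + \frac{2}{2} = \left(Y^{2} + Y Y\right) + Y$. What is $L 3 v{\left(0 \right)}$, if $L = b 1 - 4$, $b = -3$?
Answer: $21$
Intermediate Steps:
$L = -7$ ($L = \left(-3\right) 1 - 4 = -3 + \left(-4 + 0\right) = -3 - 4 = -7$)
$v{\left(Y \right)} = -1 + Y + 2 Y^{2}$ ($v{\left(Y \right)} = -1 + \left(\left(Y^{2} + Y Y\right) + Y\right) = -1 + \left(\left(Y^{2} + Y^{2}\right) + Y\right) = -1 + \left(2 Y^{2} + Y\right) = -1 + \left(Y + 2 Y^{2}\right) = -1 + Y + 2 Y^{2}$)
$L 3 v{\left(0 \right)} = \left(-7\right) 3 \left(-1 + 0 + 2 \cdot 0^{2}\right) = - 21 \left(-1 + 0 + 2 \cdot 0\right) = - 21 \left(-1 + 0 + 0\right) = \left(-21\right) \left(-1\right) = 21$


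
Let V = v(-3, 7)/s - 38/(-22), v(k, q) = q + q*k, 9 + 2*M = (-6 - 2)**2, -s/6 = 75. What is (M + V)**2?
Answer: 20975439241/24502500 ≈ 856.05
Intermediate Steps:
s = -450 (s = -6*75 = -450)
M = 55/2 (M = -9/2 + (-6 - 2)**2/2 = -9/2 + (1/2)*(-8)**2 = -9/2 + (1/2)*64 = -9/2 + 32 = 55/2 ≈ 27.500)
v(k, q) = q + k*q
V = 4352/2475 (V = (7*(1 - 3))/(-450) - 38/(-22) = (7*(-2))*(-1/450) - 38*(-1/22) = -14*(-1/450) + 19/11 = 7/225 + 19/11 = 4352/2475 ≈ 1.7584)
(M + V)**2 = (55/2 + 4352/2475)**2 = (144829/4950)**2 = 20975439241/24502500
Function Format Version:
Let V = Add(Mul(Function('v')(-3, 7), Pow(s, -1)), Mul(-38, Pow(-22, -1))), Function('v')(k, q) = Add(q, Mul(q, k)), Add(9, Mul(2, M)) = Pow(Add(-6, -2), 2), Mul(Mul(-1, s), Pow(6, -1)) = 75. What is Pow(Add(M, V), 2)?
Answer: Rational(20975439241, 24502500) ≈ 856.05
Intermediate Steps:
s = -450 (s = Mul(-6, 75) = -450)
M = Rational(55, 2) (M = Add(Rational(-9, 2), Mul(Rational(1, 2), Pow(Add(-6, -2), 2))) = Add(Rational(-9, 2), Mul(Rational(1, 2), Pow(-8, 2))) = Add(Rational(-9, 2), Mul(Rational(1, 2), 64)) = Add(Rational(-9, 2), 32) = Rational(55, 2) ≈ 27.500)
Function('v')(k, q) = Add(q, Mul(k, q))
V = Rational(4352, 2475) (V = Add(Mul(Mul(7, Add(1, -3)), Pow(-450, -1)), Mul(-38, Pow(-22, -1))) = Add(Mul(Mul(7, -2), Rational(-1, 450)), Mul(-38, Rational(-1, 22))) = Add(Mul(-14, Rational(-1, 450)), Rational(19, 11)) = Add(Rational(7, 225), Rational(19, 11)) = Rational(4352, 2475) ≈ 1.7584)
Pow(Add(M, V), 2) = Pow(Add(Rational(55, 2), Rational(4352, 2475)), 2) = Pow(Rational(144829, 4950), 2) = Rational(20975439241, 24502500)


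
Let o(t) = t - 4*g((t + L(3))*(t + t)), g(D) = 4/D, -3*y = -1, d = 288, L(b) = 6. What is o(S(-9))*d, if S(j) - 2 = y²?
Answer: 656672/1387 ≈ 473.45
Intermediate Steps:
y = ⅓ (y = -⅓*(-1) = ⅓ ≈ 0.33333)
S(j) = 19/9 (S(j) = 2 + (⅓)² = 2 + ⅑ = 19/9)
o(t) = t - 8/(t*(6 + t)) (o(t) = t - 16/((t + 6)*(t + t)) = t - 16/((6 + t)*(2*t)) = t - 16/(2*t*(6 + t)) = t - 16*1/(2*t*(6 + t)) = t - 8/(t*(6 + t)))
o(S(-9))*d = ((-8 + (19/9)²*(6 + 19/9))/((19/9)*(6 + 19/9)))*288 = (9*(-8 + (361/81)*(73/9))/(19*(73/9)))*288 = ((9/19)*(9/73)*(-8 + 26353/729))*288 = ((9/19)*(9/73)*(20521/729))*288 = (20521/12483)*288 = 656672/1387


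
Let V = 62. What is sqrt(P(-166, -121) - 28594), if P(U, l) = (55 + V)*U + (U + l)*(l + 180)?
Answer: I*sqrt(64949) ≈ 254.85*I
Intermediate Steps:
P(U, l) = 117*U + (180 + l)*(U + l) (P(U, l) = (55 + 62)*U + (U + l)*(l + 180) = 117*U + (U + l)*(180 + l) = 117*U + (180 + l)*(U + l))
sqrt(P(-166, -121) - 28594) = sqrt(((-121)**2 + 180*(-121) + 297*(-166) - 166*(-121)) - 28594) = sqrt((14641 - 21780 - 49302 + 20086) - 28594) = sqrt(-36355 - 28594) = sqrt(-64949) = I*sqrt(64949)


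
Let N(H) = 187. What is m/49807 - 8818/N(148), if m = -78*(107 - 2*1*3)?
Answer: -440671312/9313909 ≈ -47.313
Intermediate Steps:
m = -7878 (m = -78*(107 - 2*3) = -78*(107 - 6) = -78*101 = -7878)
m/49807 - 8818/N(148) = -7878/49807 - 8818/187 = -440671312/9313909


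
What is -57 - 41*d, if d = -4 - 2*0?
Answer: 107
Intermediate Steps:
d = -4 (d = -4 + 0 = -4)
-57 - 41*d = -57 - 41*(-4) = -57 + 164 = 107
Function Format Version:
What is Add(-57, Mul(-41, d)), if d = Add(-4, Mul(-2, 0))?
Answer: 107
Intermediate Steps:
d = -4 (d = Add(-4, 0) = -4)
Add(-57, Mul(-41, d)) = Add(-57, Mul(-41, -4)) = Add(-57, 164) = 107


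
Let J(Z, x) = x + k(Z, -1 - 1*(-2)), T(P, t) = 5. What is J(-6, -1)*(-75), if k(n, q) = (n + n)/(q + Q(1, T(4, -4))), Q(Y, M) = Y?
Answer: 525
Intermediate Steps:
k(n, q) = 2*n/(1 + q) (k(n, q) = (n + n)/(q + 1) = (2*n)/(1 + q) = 2*n/(1 + q))
J(Z, x) = Z + x (J(Z, x) = x + 2*Z/(1 + (-1 - 1*(-2))) = x + 2*Z/(1 + (-1 + 2)) = x + 2*Z/(1 + 1) = x + 2*Z/2 = x + 2*Z*(½) = x + Z = Z + x)
J(-6, -1)*(-75) = (-6 - 1)*(-75) = -7*(-75) = 525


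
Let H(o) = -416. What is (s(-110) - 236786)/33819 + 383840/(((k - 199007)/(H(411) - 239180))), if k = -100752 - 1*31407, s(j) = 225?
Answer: 1555068845558017/5599851477 ≈ 2.7770e+5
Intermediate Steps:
k = -132159 (k = -100752 - 31407 = -132159)
(s(-110) - 236786)/33819 + 383840/(((k - 199007)/(H(411) - 239180))) = (225 - 236786)/33819 + 383840/(((-132159 - 199007)/(-416 - 239180))) = -236561*1/33819 + 383840/((-331166/(-239596))) = -236561/33819 + 383840/((-331166*(-1/239596))) = -236561/33819 + 383840/(165583/119798) = -236561/33819 + 383840*(119798/165583) = -236561/33819 + 45983264320/165583 = 1555068845558017/5599851477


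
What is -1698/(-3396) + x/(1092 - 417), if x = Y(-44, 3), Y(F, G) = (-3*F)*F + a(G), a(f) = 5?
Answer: -10931/1350 ≈ -8.0970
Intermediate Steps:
Y(F, G) = 5 - 3*F² (Y(F, G) = (-3*F)*F + 5 = -3*F² + 5 = 5 - 3*F²)
x = -5803 (x = 5 - 3*(-44)² = 5 - 3*1936 = 5 - 5808 = -5803)
-1698/(-3396) + x/(1092 - 417) = -1698/(-3396) - 5803/(1092 - 417) = -1698*(-1/3396) - 5803/675 = ½ - 5803*1/675 = ½ - 5803/675 = -10931/1350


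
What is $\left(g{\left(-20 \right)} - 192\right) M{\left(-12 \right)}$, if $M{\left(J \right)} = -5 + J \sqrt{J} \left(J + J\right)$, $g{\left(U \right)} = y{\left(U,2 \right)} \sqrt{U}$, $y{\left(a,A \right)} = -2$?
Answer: $4 \left(5 - 576 i \sqrt{3}\right) \left(48 + i \sqrt{5}\right) \approx 9883.4 - 1.9151 \cdot 10^{5} i$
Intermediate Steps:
$g{\left(U \right)} = - 2 \sqrt{U}$
$M{\left(J \right)} = -5 + 2 J^{\frac{5}{2}}$ ($M{\left(J \right)} = -5 + J^{\frac{3}{2}} \cdot 2 J = -5 + 2 J^{\frac{5}{2}}$)
$\left(g{\left(-20 \right)} - 192\right) M{\left(-12 \right)} = \left(- 2 \sqrt{-20} - 192\right) \left(-5 + 2 \left(-12\right)^{\frac{5}{2}}\right) = \left(- 2 \cdot 2 i \sqrt{5} - 192\right) \left(-5 + 2 \cdot 288 i \sqrt{3}\right) = \left(- 4 i \sqrt{5} - 192\right) \left(-5 + 576 i \sqrt{3}\right) = \left(-192 - 4 i \sqrt{5}\right) \left(-5 + 576 i \sqrt{3}\right)$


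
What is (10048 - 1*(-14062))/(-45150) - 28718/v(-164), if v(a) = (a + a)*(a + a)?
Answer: -194523397/242870880 ≈ -0.80093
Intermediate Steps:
v(a) = 4*a² (v(a) = (2*a)*(2*a) = 4*a²)
(10048 - 1*(-14062))/(-45150) - 28718/v(-164) = (10048 - 1*(-14062))/(-45150) - 28718/(4*(-164)²) = (10048 + 14062)*(-1/45150) - 28718/(4*26896) = 24110*(-1/45150) - 28718/107584 = -2411/4515 - 28718*1/107584 = -2411/4515 - 14359/53792 = -194523397/242870880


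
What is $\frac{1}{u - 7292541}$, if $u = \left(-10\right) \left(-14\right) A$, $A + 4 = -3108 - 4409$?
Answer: $- \frac{1}{8345481} \approx -1.1983 \cdot 10^{-7}$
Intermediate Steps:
$A = -7521$ ($A = -4 - 7517 = -7521$)
$u = -1052940$ ($u = \left(-10\right) \left(-14\right) \left(-7521\right) = 140 \left(-7521\right) = -1052940$)
$\frac{1}{u - 7292541} = \frac{1}{-1052940 - 7292541} = \frac{1}{-8345481} = - \frac{1}{8345481}$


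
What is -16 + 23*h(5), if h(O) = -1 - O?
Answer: -154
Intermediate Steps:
-16 + 23*h(5) = -16 + 23*(-1 - 1*5) = -16 + 23*(-1 - 5) = -16 + 23*(-6) = -16 - 138 = -154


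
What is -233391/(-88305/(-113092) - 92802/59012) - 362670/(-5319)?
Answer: 10961373179711066/37177482051 ≈ 2.9484e+5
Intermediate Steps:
-233391/(-88305/(-113092) - 92802/59012) - 362670/(-5319) = -233391/(-88305*(-1/113092) - 92802*1/59012) - 362670*(-1/5319) = -233391/(12615/16156 - 46401/29506) + 120890/1773 = -233391/(-188718183/238349468) + 120890/1773 = -233391*(-238349468/188718183) + 120890/1773 = 18542873561996/62906061 + 120890/1773 = 10961373179711066/37177482051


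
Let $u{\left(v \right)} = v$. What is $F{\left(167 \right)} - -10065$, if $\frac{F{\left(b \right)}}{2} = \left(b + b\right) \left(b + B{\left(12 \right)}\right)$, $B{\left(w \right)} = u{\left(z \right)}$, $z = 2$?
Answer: $122957$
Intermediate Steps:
$B{\left(w \right)} = 2$
$F{\left(b \right)} = 4 b \left(2 + b\right)$ ($F{\left(b \right)} = 2 \left(b + b\right) \left(b + 2\right) = 2 \cdot 2 b \left(2 + b\right) = 4 b \left(2 + b\right)$)
$F{\left(167 \right)} - -10065 = 4 \cdot 167 \left(2 + 167\right) - -10065 = 4 \cdot 167 \cdot 169 + 10065 = 112892 + 10065 = 122957$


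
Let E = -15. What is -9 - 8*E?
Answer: 111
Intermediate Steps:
-9 - 8*E = -9 - 8*(-15) = -9 + 120 = 111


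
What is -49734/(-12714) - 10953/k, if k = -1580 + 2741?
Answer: -1509542/273351 ≈ -5.5224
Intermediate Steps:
k = 1161
-49734/(-12714) - 10953/k = -49734/(-12714) - 10953/1161 = -49734*(-1/12714) - 10953*1/1161 = 8289/2119 - 1217/129 = -1509542/273351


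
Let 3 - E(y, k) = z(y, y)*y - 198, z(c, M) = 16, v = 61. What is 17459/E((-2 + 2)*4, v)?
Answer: 17459/201 ≈ 86.861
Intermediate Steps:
E(y, k) = 201 - 16*y (E(y, k) = 3 - (16*y - 198) = 3 - (-198 + 16*y) = 3 + (198 - 16*y) = 201 - 16*y)
17459/E((-2 + 2)*4, v) = 17459/(201 - 16*(-2 + 2)*4) = 17459/(201 - 0*4) = 17459/(201 - 16*0) = 17459/(201 + 0) = 17459/201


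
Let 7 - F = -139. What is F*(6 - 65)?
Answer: -8614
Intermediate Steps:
F = 146 (F = 7 - 1*(-139) = 7 + 139 = 146)
F*(6 - 65) = 146*(6 - 65) = 146*(-59) = -8614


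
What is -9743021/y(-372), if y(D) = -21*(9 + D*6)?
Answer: -9743021/46683 ≈ -208.71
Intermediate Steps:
y(D) = -189 - 126*D (y(D) = -21*(9 + 6*D) = -189 - 126*D)
-9743021/y(-372) = -9743021/(-189 - 126*(-372)) = -9743021/(-189 + 46872) = -9743021/46683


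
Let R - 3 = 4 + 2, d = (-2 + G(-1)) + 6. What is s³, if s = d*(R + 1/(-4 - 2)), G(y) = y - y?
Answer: 1191016/27 ≈ 44112.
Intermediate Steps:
G(y) = 0
d = 4 (d = (-2 + 0) + 6 = -2 + 6 = 4)
R = 9 (R = 3 + (4 + 2) = 3 + 6 = 9)
s = 106/3 (s = 4*(9 + 1/(-4 - 2)) = 4*(9 + 1/(-6)) = 4*(9 - ⅙) = 4*(53/6) = 106/3 ≈ 35.333)
s³ = (106/3)³ = 1191016/27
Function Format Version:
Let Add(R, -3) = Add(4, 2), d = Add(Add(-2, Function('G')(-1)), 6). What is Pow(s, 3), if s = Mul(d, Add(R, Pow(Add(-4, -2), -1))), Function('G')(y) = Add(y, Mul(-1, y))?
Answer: Rational(1191016, 27) ≈ 44112.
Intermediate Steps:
Function('G')(y) = 0
d = 4 (d = Add(Add(-2, 0), 6) = Add(-2, 6) = 4)
R = 9 (R = Add(3, Add(4, 2)) = Add(3, 6) = 9)
s = Rational(106, 3) (s = Mul(4, Add(9, Pow(Add(-4, -2), -1))) = Mul(4, Add(9, Pow(-6, -1))) = Mul(4, Add(9, Rational(-1, 6))) = Mul(4, Rational(53, 6)) = Rational(106, 3) ≈ 35.333)
Pow(s, 3) = Pow(Rational(106, 3), 3) = Rational(1191016, 27)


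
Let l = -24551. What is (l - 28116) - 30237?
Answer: -82904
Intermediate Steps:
(l - 28116) - 30237 = (-24551 - 28116) - 30237 = -52667 - 30237 = -82904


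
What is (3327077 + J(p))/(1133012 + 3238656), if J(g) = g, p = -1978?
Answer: 3325099/4371668 ≈ 0.76060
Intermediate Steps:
(3327077 + J(p))/(1133012 + 3238656) = (3327077 - 1978)/(1133012 + 3238656) = 3325099/4371668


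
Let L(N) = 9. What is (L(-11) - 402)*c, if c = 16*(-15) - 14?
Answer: 99822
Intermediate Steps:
c = -254 (c = -240 - 14 = -254)
(L(-11) - 402)*c = (9 - 402)*(-254) = -393*(-254) = 99822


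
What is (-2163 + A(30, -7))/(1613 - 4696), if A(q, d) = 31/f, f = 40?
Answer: 86489/123320 ≈ 0.70134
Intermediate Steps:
A(q, d) = 31/40
(-2163 + A(30, -7))/(1613 - 4696) = (-2163 + 31/40)/(1613 - 4696) = -86489/40/(-3083) = -86489/40*(-1/3083) = 86489/123320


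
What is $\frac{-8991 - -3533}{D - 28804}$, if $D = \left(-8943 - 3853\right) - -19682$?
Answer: $\frac{2729}{10959} \approx 0.24902$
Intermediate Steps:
$D = 6886$ ($D = -12796 + 19682 = 6886$)
$\frac{-8991 - -3533}{D - 28804} = \frac{-8991 - -3533}{6886 - 28804} = \frac{-8991 + \left(-373 + 3906\right)}{-21918} = \left(-8991 + 3533\right) \left(- \frac{1}{21918}\right) = \left(-5458\right) \left(- \frac{1}{21918}\right) = \frac{2729}{10959}$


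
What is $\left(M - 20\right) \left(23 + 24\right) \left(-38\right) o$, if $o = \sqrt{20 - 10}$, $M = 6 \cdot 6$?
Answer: $- 28576 \sqrt{10} \approx -90365.0$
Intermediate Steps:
$M = 36$
$o = \sqrt{10} \approx 3.1623$
$\left(M - 20\right) \left(23 + 24\right) \left(-38\right) o = \left(36 - 20\right) \left(23 + 24\right) \left(-38\right) \sqrt{10} = 16 \cdot 47 \left(-38\right) \sqrt{10} = 752 \left(-38\right) \sqrt{10} = - 28576 \sqrt{10}$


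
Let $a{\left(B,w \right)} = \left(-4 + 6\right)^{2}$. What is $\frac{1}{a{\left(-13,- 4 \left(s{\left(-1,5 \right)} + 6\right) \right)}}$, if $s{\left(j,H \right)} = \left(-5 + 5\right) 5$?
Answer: $\frac{1}{4} \approx 0.25$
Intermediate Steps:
$s{\left(j,H \right)} = 0$ ($s{\left(j,H \right)} = 0 \cdot 5 = 0$)
$a{\left(B,w \right)} = 4$ ($a{\left(B,w \right)} = 2^{2} = 4$)
$\frac{1}{a{\left(-13,- 4 \left(s{\left(-1,5 \right)} + 6\right) \right)}} = \frac{1}{4}$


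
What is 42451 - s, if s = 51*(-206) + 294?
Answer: 52663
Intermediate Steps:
s = -10212 (s = -10506 + 294 = -10212)
42451 - s = 42451 - 1*(-10212) = 42451 + 10212 = 52663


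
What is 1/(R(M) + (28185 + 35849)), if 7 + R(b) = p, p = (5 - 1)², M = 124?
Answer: 1/64043 ≈ 1.5614e-5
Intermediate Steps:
p = 16 (p = 4² = 16)
R(b) = 9 (R(b) = -7 + 16 = 9)
1/(R(M) + (28185 + 35849)) = 1/(9 + (28185 + 35849)) = 1/(9 + 64034) = 1/64043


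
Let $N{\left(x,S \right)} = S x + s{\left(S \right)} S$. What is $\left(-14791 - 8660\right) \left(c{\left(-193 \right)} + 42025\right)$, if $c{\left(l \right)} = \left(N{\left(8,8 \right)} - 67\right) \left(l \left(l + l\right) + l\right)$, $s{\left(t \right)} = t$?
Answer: $-107279648130$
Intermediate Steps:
$N{\left(x,S \right)} = S^{2} + S x$ ($N{\left(x,S \right)} = S x + S S = S x + S^{2} = S^{2} + S x$)
$c{\left(l \right)} = 61 l + 122 l^{2}$ ($c{\left(l \right)} = \left(8 \left(8 + 8\right) - 67\right) \left(l \left(l + l\right) + l\right) = \left(8 \cdot 16 - 67\right) \left(l 2 l + l\right) = \left(128 - 67\right) \left(2 l^{2} + l\right) = 61 \left(l + 2 l^{2}\right) = 61 l + 122 l^{2}$)
$\left(-14791 - 8660\right) \left(c{\left(-193 \right)} + 42025\right) = \left(-14791 - 8660\right) \left(61 \left(-193\right) \left(1 + 2 \left(-193\right)\right) + 42025\right) = - 23451 \left(61 \left(-193\right) \left(1 - 386\right) + 42025\right) = - 23451 \left(61 \left(-193\right) \left(-385\right) + 42025\right) = - 23451 \left(4532605 + 42025\right) = \left(-23451\right) 4574630 = -107279648130$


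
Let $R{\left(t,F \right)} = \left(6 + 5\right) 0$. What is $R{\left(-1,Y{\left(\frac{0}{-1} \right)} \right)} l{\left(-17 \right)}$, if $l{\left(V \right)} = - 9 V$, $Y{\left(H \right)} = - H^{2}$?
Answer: $0$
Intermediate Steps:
$R{\left(t,F \right)} = 0$ ($R{\left(t,F \right)} = 11 \cdot 0 = 0$)
$R{\left(-1,Y{\left(\frac{0}{-1} \right)} \right)} l{\left(-17 \right)} = 0 \left(\left(-9\right) \left(-17\right)\right) = 0 \cdot 153 = 0$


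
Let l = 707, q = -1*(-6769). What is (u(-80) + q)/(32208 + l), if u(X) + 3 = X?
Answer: 6686/32915 ≈ 0.20313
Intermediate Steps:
q = 6769
u(X) = -3 + X
(u(-80) + q)/(32208 + l) = ((-3 - 80) + 6769)/(32208 + 707) = (-83 + 6769)/32915 = 6686*(1/32915) = 6686/32915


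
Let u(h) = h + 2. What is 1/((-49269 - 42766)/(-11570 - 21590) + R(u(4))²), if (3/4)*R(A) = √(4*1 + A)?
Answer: 59688/1226783 ≈ 0.048654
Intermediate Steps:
u(h) = 2 + h
R(A) = 4*√(4 + A)/3 (R(A) = 4*√(4*1 + A)/3 = 4*√(4 + A)/3)
1/((-49269 - 42766)/(-11570 - 21590) + R(u(4))²) = 1/((-49269 - 42766)/(-11570 - 21590) + (4*√(4 + (2 + 4))/3)²) = 1/(-92035/(-33160) + (4*√(4 + 6)/3)²) = 1/(-92035*(-1/33160) + (4*√10/3)²) = 1/(18407/6632 + 160/9) = 1/(1226783/59688) = 59688/1226783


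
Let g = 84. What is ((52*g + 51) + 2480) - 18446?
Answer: -11547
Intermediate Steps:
((52*g + 51) + 2480) - 18446 = ((52*84 + 51) + 2480) - 18446 = ((4368 + 51) + 2480) - 18446 = (4419 + 2480) - 18446 = 6899 - 18446 = -11547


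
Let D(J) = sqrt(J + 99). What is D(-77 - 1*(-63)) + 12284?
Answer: 12284 + sqrt(85) ≈ 12293.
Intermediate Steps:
D(J) = sqrt(99 + J)
D(-77 - 1*(-63)) + 12284 = sqrt(99 + (-77 - 1*(-63))) + 12284 = sqrt(99 + (-77 + 63)) + 12284 = sqrt(99 - 14) + 12284 = sqrt(85) + 12284 = 12284 + sqrt(85)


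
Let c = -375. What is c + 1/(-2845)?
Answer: -1066876/2845 ≈ -375.00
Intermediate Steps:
c + 1/(-2845) = -375 + 1/(-2845) = -375 - 1/2845 = -1066876/2845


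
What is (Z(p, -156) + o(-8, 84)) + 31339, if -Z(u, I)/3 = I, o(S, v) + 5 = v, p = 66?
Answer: 31886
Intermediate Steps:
o(S, v) = -5 + v
Z(u, I) = -3*I
(Z(p, -156) + o(-8, 84)) + 31339 = (-3*(-156) + (-5 + 84)) + 31339 = (468 + 79) + 31339 = 547 + 31339 = 31886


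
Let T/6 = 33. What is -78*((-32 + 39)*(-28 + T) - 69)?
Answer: -87438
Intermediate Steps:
T = 198 (T = 6*33 = 198)
-78*((-32 + 39)*(-28 + T) - 69) = -78*((-32 + 39)*(-28 + 198) - 69) = -78*(7*170 - 69) = -78*(1190 - 69) = -78*1121 = -87438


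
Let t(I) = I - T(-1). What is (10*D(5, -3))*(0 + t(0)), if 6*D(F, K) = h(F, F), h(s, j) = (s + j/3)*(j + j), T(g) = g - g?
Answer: 0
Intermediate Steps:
T(g) = 0
h(s, j) = 2*j*(s + j/3) (h(s, j) = (s + j*(⅓))*(2*j) = (s + j/3)*(2*j) = 2*j*(s + j/3))
D(F, K) = 4*F²/9 (D(F, K) = (2*F*(F + 3*F)/3)/6 = (2*F*(4*F)/3)/6 = (8*F²/3)/6 = 4*F²/9)
t(I) = I (t(I) = I - 1*0 = I + 0 = I)
(10*D(5, -3))*(0 + t(0)) = (10*((4/9)*5²))*(0 + 0) = (10*((4/9)*25))*0 = (10*(100/9))*0 = (1000/9)*0 = 0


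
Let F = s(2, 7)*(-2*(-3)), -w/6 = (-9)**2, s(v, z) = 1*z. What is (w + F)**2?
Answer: 197136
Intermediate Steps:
s(v, z) = z
w = -486 (w = -6*(-9)**2 = -6*81 = -486)
F = 42 (F = 7*(-2*(-3)) = 7*6 = 42)
(w + F)**2 = (-486 + 42)**2 = (-444)**2 = 197136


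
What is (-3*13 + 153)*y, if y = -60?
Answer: -6840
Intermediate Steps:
(-3*13 + 153)*y = (-3*13 + 153)*(-60) = (-39 + 153)*(-60) = 114*(-60) = -6840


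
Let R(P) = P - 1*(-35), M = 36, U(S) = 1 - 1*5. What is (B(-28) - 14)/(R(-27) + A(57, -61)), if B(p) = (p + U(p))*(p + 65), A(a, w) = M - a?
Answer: 1198/13 ≈ 92.154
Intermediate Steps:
U(S) = -4 (U(S) = 1 - 5 = -4)
A(a, w) = 36 - a
B(p) = (-4 + p)*(65 + p) (B(p) = (p - 4)*(p + 65) = (-4 + p)*(65 + p))
R(P) = 35 + P (R(P) = P + 35 = 35 + P)
(B(-28) - 14)/(R(-27) + A(57, -61)) = ((-260 + (-28)² + 61*(-28)) - 14)/((35 - 27) + (36 - 1*57)) = ((-260 + 784 - 1708) - 14)/(8 + (36 - 57)) = (-1184 - 14)/(8 - 21) = -1198/(-13) = -1198*(-1/13) = 1198/13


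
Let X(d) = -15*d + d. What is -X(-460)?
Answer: -6440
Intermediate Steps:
X(d) = -14*d
-X(-460) = -(-14)*(-460) = -1*6440 = -6440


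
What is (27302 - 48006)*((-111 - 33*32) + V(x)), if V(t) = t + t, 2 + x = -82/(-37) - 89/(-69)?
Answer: 61525269344/2553 ≈ 2.4099e+7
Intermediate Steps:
x = 3845/2553 (x = -2 + (-82/(-37) - 89/(-69)) = -2 + (-82*(-1/37) - 89*(-1/69)) = -2 + (82/37 + 89/69) = -2 + 8951/2553 = 3845/2553 ≈ 1.5061)
V(t) = 2*t
(27302 - 48006)*((-111 - 33*32) + V(x)) = (27302 - 48006)*((-111 - 33*32) + 2*(3845/2553)) = -20704*((-111 - 1056) + 7690/2553) = -20704*(-1167 + 7690/2553) = -20704*(-2971661/2553) = 61525269344/2553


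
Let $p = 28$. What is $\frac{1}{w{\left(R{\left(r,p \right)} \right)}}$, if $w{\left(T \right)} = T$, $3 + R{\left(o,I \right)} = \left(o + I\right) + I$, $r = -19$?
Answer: $\frac{1}{34} \approx 0.029412$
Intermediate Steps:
$R{\left(o,I \right)} = -3 + o + 2 I$ ($R{\left(o,I \right)} = -3 + \left(\left(o + I\right) + I\right) = -3 + \left(\left(I + o\right) + I\right) = -3 + \left(o + 2 I\right) = -3 + o + 2 I$)
$\frac{1}{w{\left(R{\left(r,p \right)} \right)}} = \frac{1}{-3 - 19 + 2 \cdot 28} = \frac{1}{-3 - 19 + 56} = \frac{1}{34}$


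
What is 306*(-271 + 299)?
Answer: 8568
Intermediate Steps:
306*(-271 + 299) = 306*28 = 8568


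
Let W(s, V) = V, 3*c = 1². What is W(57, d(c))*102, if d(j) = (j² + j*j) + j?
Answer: 170/3 ≈ 56.667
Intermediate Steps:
c = ⅓ (c = (⅓)*1² = (⅓)*1 = ⅓ ≈ 0.33333)
d(j) = j + 2*j² (d(j) = (j² + j²) + j = 2*j² + j = j + 2*j²)
W(57, d(c))*102 = ((1 + 2*(⅓))/3)*102 = ((1 + ⅔)/3)*102 = ((⅓)*(5/3))*102 = (5/9)*102 = 170/3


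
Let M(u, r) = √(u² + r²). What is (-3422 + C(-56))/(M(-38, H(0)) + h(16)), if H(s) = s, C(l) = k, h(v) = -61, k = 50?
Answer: 3372/23 ≈ 146.61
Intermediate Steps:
C(l) = 50
M(u, r) = √(r² + u²)
(-3422 + C(-56))/(M(-38, H(0)) + h(16)) = (-3422 + 50)/(√(0² + (-38)²) - 61) = -3372/(√(0 + 1444) - 61) = -3372/(√1444 - 61) = -3372/(38 - 61) = -3372/(-23) = -3372*(-1/23) = 3372/23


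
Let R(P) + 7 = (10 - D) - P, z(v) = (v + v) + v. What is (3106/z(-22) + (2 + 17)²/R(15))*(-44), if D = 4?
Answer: 36761/12 ≈ 3063.4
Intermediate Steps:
z(v) = 3*v (z(v) = 2*v + v = 3*v)
R(P) = -1 - P (R(P) = -7 + ((10 - 1*4) - P) = -7 + ((10 - 4) - P) = -7 + (6 - P) = -1 - P)
(3106/z(-22) + (2 + 17)²/R(15))*(-44) = (3106/((3*(-22))) + (2 + 17)²/(-1 - 1*15))*(-44) = (3106/(-66) + 19²/(-1 - 15))*(-44) = (3106*(-1/66) + 361/(-16))*(-44) = (-1553/33 + 361*(-1/16))*(-44) = (-1553/33 - 361/16)*(-44) = -36761/528*(-44) = 36761/12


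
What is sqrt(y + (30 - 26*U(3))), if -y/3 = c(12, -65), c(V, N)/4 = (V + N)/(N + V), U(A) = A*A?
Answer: 6*I*sqrt(6) ≈ 14.697*I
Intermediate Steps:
U(A) = A**2
c(V, N) = 4 (c(V, N) = 4*((V + N)/(N + V)) = 4*((N + V)/(N + V)) = 4*1 = 4)
y = -12 (y = -3*4 = -12)
sqrt(y + (30 - 26*U(3))) = sqrt(-12 + (30 - 26*3**2)) = sqrt(-12 + (30 - 26*9)) = sqrt(-12 + (30 - 234)) = sqrt(-12 - 204) = sqrt(-216) = 6*I*sqrt(6)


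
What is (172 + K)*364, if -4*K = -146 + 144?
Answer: 62790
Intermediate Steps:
K = 1/2 (K = -(-146 + 144)/4 = -1/4*(-2) = 1/2 ≈ 0.50000)
(172 + K)*364 = (172 + 1/2)*364 = (345/2)*364 = 62790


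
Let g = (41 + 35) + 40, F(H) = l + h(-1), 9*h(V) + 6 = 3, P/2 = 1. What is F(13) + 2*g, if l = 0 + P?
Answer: 701/3 ≈ 233.67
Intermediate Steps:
P = 2 (P = 2*1 = 2)
h(V) = -⅓ (h(V) = -⅔ + (⅑)*3 = -⅔ + ⅓ = -⅓)
l = 2 (l = 0 + 2 = 2)
F(H) = 5/3 (F(H) = 2 - ⅓ = 5/3)
g = 116 (g = 76 + 40 = 116)
F(13) + 2*g = 5/3 + 2*116 = 5/3 + 232 = 701/3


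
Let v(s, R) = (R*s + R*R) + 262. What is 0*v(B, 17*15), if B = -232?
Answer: 0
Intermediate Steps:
v(s, R) = 262 + R**2 + R*s (v(s, R) = (R*s + R**2) + 262 = (R**2 + R*s) + 262 = 262 + R**2 + R*s)
0*v(B, 17*15) = 0*(262 + (17*15)**2 + (17*15)*(-232)) = 0*(262 + 255**2 + 255*(-232)) = 0*(262 + 65025 - 59160) = 0*6127 = 0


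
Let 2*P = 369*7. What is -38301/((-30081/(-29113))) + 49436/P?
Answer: -959072698649/25899741 ≈ -37030.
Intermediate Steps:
P = 2583/2 (P = (369*7)/2 = (1/2)*2583 = 2583/2 ≈ 1291.5)
-38301/((-30081/(-29113))) + 49436/P = -38301/((-30081/(-29113))) + 49436/(2583/2) = -38301/((-30081*(-1/29113))) + 49436*(2/2583) = -38301/30081/29113 + 98872/2583 = -38301*29113/30081 + 98872/2583 = -371685671/10027 + 98872/2583 = -959072698649/25899741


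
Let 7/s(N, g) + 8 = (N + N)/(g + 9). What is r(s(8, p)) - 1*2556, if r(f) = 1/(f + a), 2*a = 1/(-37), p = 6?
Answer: -10066820/3937 ≈ -2557.0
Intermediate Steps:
s(N, g) = 7/(-8 + 2*N/(9 + g)) (s(N, g) = 7/(-8 + (N + N)/(g + 9)) = 7/(-8 + (2*N)/(9 + g)) = 7/(-8 + 2*N/(9 + g)))
a = -1/74 (a = (½)/(-37) = (½)*(-1/37) = -1/74 ≈ -0.013514)
r(f) = 1/(-1/74 + f) (r(f) = 1/(f - 1/74) = 1/(-1/74 + f))
r(s(8, p)) - 1*2556 = 74/(-1 + 74*(7*(-9 - 1*6)/(2*(36 - 1*8 + 4*6)))) - 1*2556 = 74/(-1 + 74*(7*(-9 - 6)/(2*(36 - 8 + 24)))) - 2556 = 74/(-1 + 74*((7/2)*(-15)/52)) - 2556 = 74/(-1 + 74*((7/2)*(1/52)*(-15))) - 2556 = 74/(-1 + 74*(-105/104)) - 2556 = 74/(-1 - 3885/52) - 2556 = 74/(-3937/52) - 2556 = 74*(-52/3937) - 2556 = -3848/3937 - 2556 = -10066820/3937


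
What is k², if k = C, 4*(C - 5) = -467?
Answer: 199809/16 ≈ 12488.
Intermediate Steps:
C = -447/4 (C = 5 + (¼)*(-467) = 5 - 467/4 = -447/4 ≈ -111.75)
k = -447/4 ≈ -111.75
k² = (-447/4)² = 199809/16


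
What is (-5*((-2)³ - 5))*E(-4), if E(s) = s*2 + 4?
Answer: -260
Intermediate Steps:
E(s) = 4 + 2*s (E(s) = 2*s + 4 = 4 + 2*s)
(-5*((-2)³ - 5))*E(-4) = (-5*((-2)³ - 5))*(4 + 2*(-4)) = (-5*(-8 - 5))*(4 - 8) = -5*(-13)*(-4) = 65*(-4) = -260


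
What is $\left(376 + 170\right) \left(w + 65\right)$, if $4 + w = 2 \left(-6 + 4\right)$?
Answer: $31122$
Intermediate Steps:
$w = -8$ ($w = -4 + 2 \left(-6 + 4\right) = -4 + 2 \left(-2\right) = -4 - 4 = -8$)
$\left(376 + 170\right) \left(w + 65\right) = \left(376 + 170\right) \left(-8 + 65\right) = 546 \cdot 57 = 31122$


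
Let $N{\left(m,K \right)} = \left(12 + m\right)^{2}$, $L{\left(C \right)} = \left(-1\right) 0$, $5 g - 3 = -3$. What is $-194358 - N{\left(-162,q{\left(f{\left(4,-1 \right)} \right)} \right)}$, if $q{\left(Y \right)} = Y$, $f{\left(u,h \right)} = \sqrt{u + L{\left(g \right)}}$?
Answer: $-216858$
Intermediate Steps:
$g = 0$ ($g = \frac{3}{5} + \frac{1}{5} \left(-3\right) = \frac{3}{5} - \frac{3}{5} = 0$)
$L{\left(C \right)} = 0$
$f{\left(u,h \right)} = \sqrt{u}$ ($f{\left(u,h \right)} = \sqrt{u + 0} = \sqrt{u}$)
$-194358 - N{\left(-162,q{\left(f{\left(4,-1 \right)} \right)} \right)} = -194358 - \left(12 - 162\right)^{2} = -194358 - \left(-150\right)^{2} = -194358 - 22500 = -216858$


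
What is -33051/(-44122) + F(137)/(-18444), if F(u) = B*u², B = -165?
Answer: 22875058769/135631028 ≈ 168.66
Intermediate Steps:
F(u) = -165*u²
-33051/(-44122) + F(137)/(-18444) = -33051/(-44122) - 165*137²/(-18444) = -33051*(-1/44122) - 165*18769*(-1/18444) = 33051/44122 - 3096885*(-1/18444) = 33051/44122 + 1032295/6148 = 22875058769/135631028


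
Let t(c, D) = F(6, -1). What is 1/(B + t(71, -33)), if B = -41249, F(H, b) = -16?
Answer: -1/41265 ≈ -2.4234e-5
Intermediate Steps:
t(c, D) = -16
1/(B + t(71, -33)) = 1/(-41249 - 16) = 1/(-41265) = -1/41265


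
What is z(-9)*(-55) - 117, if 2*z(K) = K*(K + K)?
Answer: -4572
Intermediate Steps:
z(K) = K² (z(K) = (K*(K + K))/2 = (K*(2*K))/2 = (2*K²)/2 = K²)
z(-9)*(-55) - 117 = (-9)²*(-55) - 117 = 81*(-55) - 117 = -4455 - 117 = -4572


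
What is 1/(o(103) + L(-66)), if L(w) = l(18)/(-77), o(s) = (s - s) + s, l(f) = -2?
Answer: 77/7933 ≈ 0.0097063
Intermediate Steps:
o(s) = s (o(s) = 0 + s = s)
L(w) = 2/77 (L(w) = -2/(-77) = -2*(-1/77) = 2/77)
1/(o(103) + L(-66)) = 1/(103 + 2/77) = 1/(7933/77) = 77/7933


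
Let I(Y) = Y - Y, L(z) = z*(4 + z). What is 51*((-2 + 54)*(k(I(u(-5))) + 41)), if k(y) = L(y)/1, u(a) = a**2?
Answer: 108732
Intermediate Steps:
I(Y) = 0
k(y) = y*(4 + y) (k(y) = (y*(4 + y))/1 = (y*(4 + y))*1 = y*(4 + y))
51*((-2 + 54)*(k(I(u(-5))) + 41)) = 51*((-2 + 54)*(0*(4 + 0) + 41)) = 51*(52*(0*4 + 41)) = 51*(52*(0 + 41)) = 51*(52*41) = 51*2132 = 108732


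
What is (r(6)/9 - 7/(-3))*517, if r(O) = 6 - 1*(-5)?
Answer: 16544/9 ≈ 1838.2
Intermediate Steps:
r(O) = 11 (r(O) = 6 + 5 = 11)
(r(6)/9 - 7/(-3))*517 = (11/9 - 7/(-3))*517 = (11*(⅑) - 7*(-⅓))*517 = (11/9 + 7/3)*517 = (32/9)*517 = 16544/9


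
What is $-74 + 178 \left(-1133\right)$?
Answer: $-201748$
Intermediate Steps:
$-74 + 178 \left(-1133\right) = -74 - 201674 = -201748$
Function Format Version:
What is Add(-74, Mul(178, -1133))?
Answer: -201748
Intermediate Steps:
Add(-74, Mul(178, -1133)) = Add(-74, -201674) = -201748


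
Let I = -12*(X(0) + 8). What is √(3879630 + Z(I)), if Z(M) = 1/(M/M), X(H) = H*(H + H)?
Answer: √3879631 ≈ 1969.7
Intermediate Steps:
X(H) = 2*H² (X(H) = H*(2*H) = 2*H²)
I = -96 (I = -12*(2*0² + 8) = -12*(2*0 + 8) = -12*(0 + 8) = -12*8 = -96)
Z(M) = 1 (Z(M) = 1/1 = 1)
√(3879630 + Z(I)) = √(3879630 + 1) = √3879631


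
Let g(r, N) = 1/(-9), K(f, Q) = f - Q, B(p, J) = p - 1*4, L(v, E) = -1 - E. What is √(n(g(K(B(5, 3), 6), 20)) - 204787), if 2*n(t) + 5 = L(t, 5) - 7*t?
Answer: I*√1843129/3 ≈ 452.54*I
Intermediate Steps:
B(p, J) = -4 + p (B(p, J) = p - 4 = -4 + p)
g(r, N) = -⅑
n(t) = -11/2 - 7*t/2 (n(t) = -5/2 + ((-1 - 1*5) - 7*t)/2 = -5/2 + ((-1 - 5) - 7*t)/2 = -5/2 + (-6 - 7*t)/2 = -5/2 + (-3 - 7*t/2) = -11/2 - 7*t/2)
√(n(g(K(B(5, 3), 6), 20)) - 204787) = √((-11/2 - 7/2*(-⅑)) - 204787) = √((-11/2 + 7/18) - 204787) = √(-46/9 - 204787) = √(-1843129/9) = I*√1843129/3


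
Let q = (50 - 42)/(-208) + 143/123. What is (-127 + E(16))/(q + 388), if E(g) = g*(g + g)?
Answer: 111930/113129 ≈ 0.98940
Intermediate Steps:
E(g) = 2*g**2 (E(g) = g*(2*g) = 2*g**2)
q = 3595/3198 (q = 8*(-1/208) + 143*(1/123) = -1/26 + 143/123 = 3595/3198 ≈ 1.1241)
(-127 + E(16))/(q + 388) = (-127 + 2*16**2)/(3595/3198 + 388) = (-127 + 2*256)/(1244419/3198) = (-127 + 512)*(3198/1244419) = 385*(3198/1244419) = 111930/113129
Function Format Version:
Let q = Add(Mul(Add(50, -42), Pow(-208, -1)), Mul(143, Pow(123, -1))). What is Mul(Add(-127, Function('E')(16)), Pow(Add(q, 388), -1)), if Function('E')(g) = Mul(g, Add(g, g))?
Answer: Rational(111930, 113129) ≈ 0.98940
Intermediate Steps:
Function('E')(g) = Mul(2, Pow(g, 2)) (Function('E')(g) = Mul(g, Mul(2, g)) = Mul(2, Pow(g, 2)))
q = Rational(3595, 3198) (q = Add(Mul(8, Rational(-1, 208)), Mul(143, Rational(1, 123))) = Add(Rational(-1, 26), Rational(143, 123)) = Rational(3595, 3198) ≈ 1.1241)
Mul(Add(-127, Function('E')(16)), Pow(Add(q, 388), -1)) = Mul(Add(-127, Mul(2, Pow(16, 2))), Pow(Add(Rational(3595, 3198), 388), -1)) = Mul(Add(-127, Mul(2, 256)), Pow(Rational(1244419, 3198), -1)) = Mul(Add(-127, 512), Rational(3198, 1244419)) = Mul(385, Rational(3198, 1244419)) = Rational(111930, 113129)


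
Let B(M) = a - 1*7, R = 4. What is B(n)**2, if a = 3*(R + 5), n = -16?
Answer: 400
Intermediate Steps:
a = 27 (a = 3*(4 + 5) = 3*9 = 27)
B(M) = 20 (B(M) = 27 - 1*7 = 27 - 7 = 20)
B(n)**2 = 20**2 = 400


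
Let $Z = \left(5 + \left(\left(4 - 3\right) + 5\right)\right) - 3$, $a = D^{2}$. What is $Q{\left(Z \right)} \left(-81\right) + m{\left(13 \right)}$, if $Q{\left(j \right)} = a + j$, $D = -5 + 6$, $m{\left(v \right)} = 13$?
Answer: $-716$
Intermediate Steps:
$D = 1$
$a = 1$ ($a = 1^{2} = 1$)
$Z = 8$ ($Z = \left(5 + \left(1 + 5\right)\right) - 3 = \left(5 + 6\right) - 3 = 11 - 3 = 8$)
$Q{\left(j \right)} = 1 + j$
$Q{\left(Z \right)} \left(-81\right) + m{\left(13 \right)} = \left(1 + 8\right) \left(-81\right) + 13 = 9 \left(-81\right) + 13 = -729 + 13 = -716$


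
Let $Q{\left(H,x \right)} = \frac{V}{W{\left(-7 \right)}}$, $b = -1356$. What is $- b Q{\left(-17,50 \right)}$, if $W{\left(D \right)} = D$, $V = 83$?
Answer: $- \frac{112548}{7} \approx -16078.0$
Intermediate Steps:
$Q{\left(H,x \right)} = - \frac{83}{7}$ ($Q{\left(H,x \right)} = \frac{83}{-7} = 83 \left(- \frac{1}{7}\right) = - \frac{83}{7}$)
$- b Q{\left(-17,50 \right)} = \left(-1\right) \left(-1356\right) \left(- \frac{83}{7}\right) = 1356 \left(- \frac{83}{7}\right) = - \frac{112548}{7}$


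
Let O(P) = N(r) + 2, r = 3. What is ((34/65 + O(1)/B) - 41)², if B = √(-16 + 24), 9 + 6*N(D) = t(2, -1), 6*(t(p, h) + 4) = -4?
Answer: 17942346937/10951200 + 877*√2/156 ≈ 1646.3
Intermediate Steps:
t(p, h) = -14/3 (t(p, h) = -4 + (⅙)*(-4) = -4 - ⅔ = -14/3)
N(D) = -41/18 (N(D) = -3/2 + (⅙)*(-14/3) = -3/2 - 7/9 = -41/18)
O(P) = -5/18 (O(P) = -41/18 + 2 = -5/18)
B = 2*√2 (B = √8 = 2*√2 ≈ 2.8284)
((34/65 + O(1)/B) - 41)² = ((34/65 - 5*√2/4/18) - 41)² = ((34*(1/65) - 5*√2/72) - 41)² = ((34/65 - 5*√2/72) - 41)² = (-2631/65 - 5*√2/72)²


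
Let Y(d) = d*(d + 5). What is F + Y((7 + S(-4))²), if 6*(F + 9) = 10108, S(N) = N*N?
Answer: 852485/3 ≈ 2.8416e+5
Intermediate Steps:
S(N) = N²
Y(d) = d*(5 + d)
F = 5027/3 (F = -9 + (⅙)*10108 = -9 + 5054/3 = 5027/3 ≈ 1675.7)
F + Y((7 + S(-4))²) = 5027/3 + (7 + (-4)²)²*(5 + (7 + (-4)²)²) = 5027/3 + (7 + 16)²*(5 + (7 + 16)²) = 5027/3 + 23²*(5 + 23²) = 5027/3 + 529*(5 + 529) = 5027/3 + 529*534 = 5027/3 + 282486 = 852485/3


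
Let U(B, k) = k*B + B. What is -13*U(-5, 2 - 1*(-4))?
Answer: 455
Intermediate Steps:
U(B, k) = B + B*k (U(B, k) = B*k + B = B + B*k)
-13*U(-5, 2 - 1*(-4)) = -(-65)*(1 + (2 - 1*(-4))) = -(-65)*(1 + (2 + 4)) = -(-65)*(1 + 6) = -(-65)*7 = -13*(-35) = 455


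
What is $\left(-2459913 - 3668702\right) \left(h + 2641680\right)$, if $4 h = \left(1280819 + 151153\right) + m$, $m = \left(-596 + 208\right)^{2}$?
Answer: $-18614497497035$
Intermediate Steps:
$m = 150544$ ($m = \left(-388\right)^{2} = 150544$)
$h = 395629$ ($h = \frac{\left(1280819 + 151153\right) + 150544}{4} = \frac{1431972 + 150544}{4} = \frac{1}{4} \cdot 1582516 = 395629$)
$\left(-2459913 - 3668702\right) \left(h + 2641680\right) = \left(-2459913 - 3668702\right) \left(395629 + 2641680\right) = \left(-6128615\right) 3037309 = -18614497497035$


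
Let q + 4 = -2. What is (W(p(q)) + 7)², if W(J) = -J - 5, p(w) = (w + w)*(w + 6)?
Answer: 4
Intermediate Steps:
q = -6 (q = -4 - 2 = -6)
p(w) = 2*w*(6 + w) (p(w) = (2*w)*(6 + w) = 2*w*(6 + w))
W(J) = -5 - J
(W(p(q)) + 7)² = ((-5 - 2*(-6)*(6 - 6)) + 7)² = ((-5 - 2*(-6)*0) + 7)² = ((-5 - 1*0) + 7)² = ((-5 + 0) + 7)² = (-5 + 7)² = 2² = 4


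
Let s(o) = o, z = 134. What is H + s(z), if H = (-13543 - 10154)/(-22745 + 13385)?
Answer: 141993/1040 ≈ 136.53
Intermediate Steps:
H = 2633/1040 (H = -23697/(-9360) = -23697*(-1/9360) = 2633/1040 ≈ 2.5317)
H + s(z) = 2633/1040 + 134 = 141993/1040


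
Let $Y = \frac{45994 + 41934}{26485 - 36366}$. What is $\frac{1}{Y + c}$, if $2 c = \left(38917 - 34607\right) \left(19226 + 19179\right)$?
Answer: $\frac{9881}{817778891847} \approx 1.2083 \cdot 10^{-8}$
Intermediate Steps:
$Y = - \frac{87928}{9881}$ ($Y = \frac{87928}{-9881} = 87928 \left(- \frac{1}{9881}\right) = - \frac{87928}{9881} \approx -8.8987$)
$c = 82762775$ ($c = \frac{\left(38917 - 34607\right) \left(19226 + 19179\right)}{2} = \frac{4310 \cdot 38405}{2} = \frac{1}{2} \cdot 165525550 = 82762775$)
$\frac{1}{Y + c} = \frac{1}{- \frac{87928}{9881} + 82762775} = \frac{1}{\frac{817778891847}{9881}} = \frac{9881}{817778891847}$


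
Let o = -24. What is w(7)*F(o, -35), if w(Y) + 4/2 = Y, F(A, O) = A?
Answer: -120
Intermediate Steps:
w(Y) = -2 + Y
w(7)*F(o, -35) = (-2 + 7)*(-24) = 5*(-24) = -120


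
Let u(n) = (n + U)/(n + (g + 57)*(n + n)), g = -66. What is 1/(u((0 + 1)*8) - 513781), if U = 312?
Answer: -17/8734317 ≈ -1.9463e-6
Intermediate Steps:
u(n) = -(312 + n)/(17*n) (u(n) = (n + 312)/(n + (-66 + 57)*(n + n)) = (312 + n)/(n - 18*n) = (312 + n)/((-17*n)) = (312 + n)*(-1/(17*n)) = -(312 + n)/(17*n))
1/(u((0 + 1)*8) - 513781) = 1/((-312 - (0 + 1)*8)/(17*(((0 + 1)*8))) - 513781) = 1/((-312 - 8)/(17*((1*8))) - 513781) = 1/((1/17)*(-312 - 1*8)/8 - 513781) = 1/((1/17)*(1/8)*(-312 - 8) - 513781) = 1/((1/17)*(1/8)*(-320) - 513781) = 1/(-40/17 - 513781) = 1/(-8734317/17) = -17/8734317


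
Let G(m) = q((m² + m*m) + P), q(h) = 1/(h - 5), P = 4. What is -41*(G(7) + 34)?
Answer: -135259/97 ≈ -1394.4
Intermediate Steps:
q(h) = 1/(-5 + h)
G(m) = 1/(-1 + 2*m²) (G(m) = 1/(-5 + ((m² + m*m) + 4)) = 1/(-5 + ((m² + m²) + 4)) = 1/(-5 + (2*m² + 4)) = 1/(-5 + (4 + 2*m²)) = 1/(-1 + 2*m²))
-41*(G(7) + 34) = -41*(1/(-1 + 2*7²) + 34) = -41*(1/(-1 + 2*49) + 34) = -41*(1/(-1 + 98) + 34) = -41*(1/97 + 34) = -41*3299/97 = -135259/97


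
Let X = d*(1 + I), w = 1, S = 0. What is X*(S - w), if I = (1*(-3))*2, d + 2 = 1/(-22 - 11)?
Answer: -335/33 ≈ -10.152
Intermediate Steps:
d = -67/33 (d = -2 + 1/(-22 - 11) = -2 + 1/(-33) = -2 - 1/33 = -67/33 ≈ -2.0303)
I = -6 (I = -3*2 = -6)
X = 335/33 (X = -67*(1 - 6)/33 = -67/33*(-5) = 335/33 ≈ 10.152)
X*(S - w) = 335*(0 - 1*1)/33 = 335*(0 - 1)/33 = (335/33)*(-1) = -335/33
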